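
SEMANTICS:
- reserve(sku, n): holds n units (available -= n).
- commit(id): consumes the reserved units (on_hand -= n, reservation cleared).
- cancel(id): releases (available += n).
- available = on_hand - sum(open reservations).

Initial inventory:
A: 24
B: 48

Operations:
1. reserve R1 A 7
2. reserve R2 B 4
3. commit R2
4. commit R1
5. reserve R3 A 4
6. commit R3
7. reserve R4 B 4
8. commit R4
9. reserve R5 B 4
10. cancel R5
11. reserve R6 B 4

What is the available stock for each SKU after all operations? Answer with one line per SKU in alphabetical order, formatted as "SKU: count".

Step 1: reserve R1 A 7 -> on_hand[A=24 B=48] avail[A=17 B=48] open={R1}
Step 2: reserve R2 B 4 -> on_hand[A=24 B=48] avail[A=17 B=44] open={R1,R2}
Step 3: commit R2 -> on_hand[A=24 B=44] avail[A=17 B=44] open={R1}
Step 4: commit R1 -> on_hand[A=17 B=44] avail[A=17 B=44] open={}
Step 5: reserve R3 A 4 -> on_hand[A=17 B=44] avail[A=13 B=44] open={R3}
Step 6: commit R3 -> on_hand[A=13 B=44] avail[A=13 B=44] open={}
Step 7: reserve R4 B 4 -> on_hand[A=13 B=44] avail[A=13 B=40] open={R4}
Step 8: commit R4 -> on_hand[A=13 B=40] avail[A=13 B=40] open={}
Step 9: reserve R5 B 4 -> on_hand[A=13 B=40] avail[A=13 B=36] open={R5}
Step 10: cancel R5 -> on_hand[A=13 B=40] avail[A=13 B=40] open={}
Step 11: reserve R6 B 4 -> on_hand[A=13 B=40] avail[A=13 B=36] open={R6}

Answer: A: 13
B: 36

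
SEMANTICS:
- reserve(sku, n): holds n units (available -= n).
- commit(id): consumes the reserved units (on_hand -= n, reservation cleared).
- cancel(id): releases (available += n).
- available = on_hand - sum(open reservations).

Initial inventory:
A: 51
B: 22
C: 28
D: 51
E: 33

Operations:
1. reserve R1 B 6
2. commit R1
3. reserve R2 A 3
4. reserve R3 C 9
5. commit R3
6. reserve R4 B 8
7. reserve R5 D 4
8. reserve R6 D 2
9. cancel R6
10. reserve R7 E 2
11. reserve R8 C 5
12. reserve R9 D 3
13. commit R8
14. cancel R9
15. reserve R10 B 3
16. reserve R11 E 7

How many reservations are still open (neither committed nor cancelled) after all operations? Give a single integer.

Answer: 6

Derivation:
Step 1: reserve R1 B 6 -> on_hand[A=51 B=22 C=28 D=51 E=33] avail[A=51 B=16 C=28 D=51 E=33] open={R1}
Step 2: commit R1 -> on_hand[A=51 B=16 C=28 D=51 E=33] avail[A=51 B=16 C=28 D=51 E=33] open={}
Step 3: reserve R2 A 3 -> on_hand[A=51 B=16 C=28 D=51 E=33] avail[A=48 B=16 C=28 D=51 E=33] open={R2}
Step 4: reserve R3 C 9 -> on_hand[A=51 B=16 C=28 D=51 E=33] avail[A=48 B=16 C=19 D=51 E=33] open={R2,R3}
Step 5: commit R3 -> on_hand[A=51 B=16 C=19 D=51 E=33] avail[A=48 B=16 C=19 D=51 E=33] open={R2}
Step 6: reserve R4 B 8 -> on_hand[A=51 B=16 C=19 D=51 E=33] avail[A=48 B=8 C=19 D=51 E=33] open={R2,R4}
Step 7: reserve R5 D 4 -> on_hand[A=51 B=16 C=19 D=51 E=33] avail[A=48 B=8 C=19 D=47 E=33] open={R2,R4,R5}
Step 8: reserve R6 D 2 -> on_hand[A=51 B=16 C=19 D=51 E=33] avail[A=48 B=8 C=19 D=45 E=33] open={R2,R4,R5,R6}
Step 9: cancel R6 -> on_hand[A=51 B=16 C=19 D=51 E=33] avail[A=48 B=8 C=19 D=47 E=33] open={R2,R4,R5}
Step 10: reserve R7 E 2 -> on_hand[A=51 B=16 C=19 D=51 E=33] avail[A=48 B=8 C=19 D=47 E=31] open={R2,R4,R5,R7}
Step 11: reserve R8 C 5 -> on_hand[A=51 B=16 C=19 D=51 E=33] avail[A=48 B=8 C=14 D=47 E=31] open={R2,R4,R5,R7,R8}
Step 12: reserve R9 D 3 -> on_hand[A=51 B=16 C=19 D=51 E=33] avail[A=48 B=8 C=14 D=44 E=31] open={R2,R4,R5,R7,R8,R9}
Step 13: commit R8 -> on_hand[A=51 B=16 C=14 D=51 E=33] avail[A=48 B=8 C=14 D=44 E=31] open={R2,R4,R5,R7,R9}
Step 14: cancel R9 -> on_hand[A=51 B=16 C=14 D=51 E=33] avail[A=48 B=8 C=14 D=47 E=31] open={R2,R4,R5,R7}
Step 15: reserve R10 B 3 -> on_hand[A=51 B=16 C=14 D=51 E=33] avail[A=48 B=5 C=14 D=47 E=31] open={R10,R2,R4,R5,R7}
Step 16: reserve R11 E 7 -> on_hand[A=51 B=16 C=14 D=51 E=33] avail[A=48 B=5 C=14 D=47 E=24] open={R10,R11,R2,R4,R5,R7}
Open reservations: ['R10', 'R11', 'R2', 'R4', 'R5', 'R7'] -> 6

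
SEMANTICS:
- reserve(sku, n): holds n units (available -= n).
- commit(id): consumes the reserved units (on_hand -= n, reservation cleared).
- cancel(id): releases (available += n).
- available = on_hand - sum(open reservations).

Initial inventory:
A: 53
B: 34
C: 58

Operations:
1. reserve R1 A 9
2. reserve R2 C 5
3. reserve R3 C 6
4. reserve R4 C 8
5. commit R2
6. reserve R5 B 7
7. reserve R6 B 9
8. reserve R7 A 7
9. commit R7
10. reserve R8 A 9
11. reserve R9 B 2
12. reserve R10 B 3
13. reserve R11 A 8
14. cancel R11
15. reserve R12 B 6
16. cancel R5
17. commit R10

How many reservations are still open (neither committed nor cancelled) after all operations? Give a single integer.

Answer: 7

Derivation:
Step 1: reserve R1 A 9 -> on_hand[A=53 B=34 C=58] avail[A=44 B=34 C=58] open={R1}
Step 2: reserve R2 C 5 -> on_hand[A=53 B=34 C=58] avail[A=44 B=34 C=53] open={R1,R2}
Step 3: reserve R3 C 6 -> on_hand[A=53 B=34 C=58] avail[A=44 B=34 C=47] open={R1,R2,R3}
Step 4: reserve R4 C 8 -> on_hand[A=53 B=34 C=58] avail[A=44 B=34 C=39] open={R1,R2,R3,R4}
Step 5: commit R2 -> on_hand[A=53 B=34 C=53] avail[A=44 B=34 C=39] open={R1,R3,R4}
Step 6: reserve R5 B 7 -> on_hand[A=53 B=34 C=53] avail[A=44 B=27 C=39] open={R1,R3,R4,R5}
Step 7: reserve R6 B 9 -> on_hand[A=53 B=34 C=53] avail[A=44 B=18 C=39] open={R1,R3,R4,R5,R6}
Step 8: reserve R7 A 7 -> on_hand[A=53 B=34 C=53] avail[A=37 B=18 C=39] open={R1,R3,R4,R5,R6,R7}
Step 9: commit R7 -> on_hand[A=46 B=34 C=53] avail[A=37 B=18 C=39] open={R1,R3,R4,R5,R6}
Step 10: reserve R8 A 9 -> on_hand[A=46 B=34 C=53] avail[A=28 B=18 C=39] open={R1,R3,R4,R5,R6,R8}
Step 11: reserve R9 B 2 -> on_hand[A=46 B=34 C=53] avail[A=28 B=16 C=39] open={R1,R3,R4,R5,R6,R8,R9}
Step 12: reserve R10 B 3 -> on_hand[A=46 B=34 C=53] avail[A=28 B=13 C=39] open={R1,R10,R3,R4,R5,R6,R8,R9}
Step 13: reserve R11 A 8 -> on_hand[A=46 B=34 C=53] avail[A=20 B=13 C=39] open={R1,R10,R11,R3,R4,R5,R6,R8,R9}
Step 14: cancel R11 -> on_hand[A=46 B=34 C=53] avail[A=28 B=13 C=39] open={R1,R10,R3,R4,R5,R6,R8,R9}
Step 15: reserve R12 B 6 -> on_hand[A=46 B=34 C=53] avail[A=28 B=7 C=39] open={R1,R10,R12,R3,R4,R5,R6,R8,R9}
Step 16: cancel R5 -> on_hand[A=46 B=34 C=53] avail[A=28 B=14 C=39] open={R1,R10,R12,R3,R4,R6,R8,R9}
Step 17: commit R10 -> on_hand[A=46 B=31 C=53] avail[A=28 B=14 C=39] open={R1,R12,R3,R4,R6,R8,R9}
Open reservations: ['R1', 'R12', 'R3', 'R4', 'R6', 'R8', 'R9'] -> 7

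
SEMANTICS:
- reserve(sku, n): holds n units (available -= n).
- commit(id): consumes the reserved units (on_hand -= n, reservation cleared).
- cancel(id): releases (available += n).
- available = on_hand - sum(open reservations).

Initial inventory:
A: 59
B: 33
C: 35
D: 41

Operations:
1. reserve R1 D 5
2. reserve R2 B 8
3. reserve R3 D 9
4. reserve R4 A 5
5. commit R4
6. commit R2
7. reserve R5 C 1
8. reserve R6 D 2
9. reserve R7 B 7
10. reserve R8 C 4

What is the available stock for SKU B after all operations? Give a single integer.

Step 1: reserve R1 D 5 -> on_hand[A=59 B=33 C=35 D=41] avail[A=59 B=33 C=35 D=36] open={R1}
Step 2: reserve R2 B 8 -> on_hand[A=59 B=33 C=35 D=41] avail[A=59 B=25 C=35 D=36] open={R1,R2}
Step 3: reserve R3 D 9 -> on_hand[A=59 B=33 C=35 D=41] avail[A=59 B=25 C=35 D=27] open={R1,R2,R3}
Step 4: reserve R4 A 5 -> on_hand[A=59 B=33 C=35 D=41] avail[A=54 B=25 C=35 D=27] open={R1,R2,R3,R4}
Step 5: commit R4 -> on_hand[A=54 B=33 C=35 D=41] avail[A=54 B=25 C=35 D=27] open={R1,R2,R3}
Step 6: commit R2 -> on_hand[A=54 B=25 C=35 D=41] avail[A=54 B=25 C=35 D=27] open={R1,R3}
Step 7: reserve R5 C 1 -> on_hand[A=54 B=25 C=35 D=41] avail[A=54 B=25 C=34 D=27] open={R1,R3,R5}
Step 8: reserve R6 D 2 -> on_hand[A=54 B=25 C=35 D=41] avail[A=54 B=25 C=34 D=25] open={R1,R3,R5,R6}
Step 9: reserve R7 B 7 -> on_hand[A=54 B=25 C=35 D=41] avail[A=54 B=18 C=34 D=25] open={R1,R3,R5,R6,R7}
Step 10: reserve R8 C 4 -> on_hand[A=54 B=25 C=35 D=41] avail[A=54 B=18 C=30 D=25] open={R1,R3,R5,R6,R7,R8}
Final available[B] = 18

Answer: 18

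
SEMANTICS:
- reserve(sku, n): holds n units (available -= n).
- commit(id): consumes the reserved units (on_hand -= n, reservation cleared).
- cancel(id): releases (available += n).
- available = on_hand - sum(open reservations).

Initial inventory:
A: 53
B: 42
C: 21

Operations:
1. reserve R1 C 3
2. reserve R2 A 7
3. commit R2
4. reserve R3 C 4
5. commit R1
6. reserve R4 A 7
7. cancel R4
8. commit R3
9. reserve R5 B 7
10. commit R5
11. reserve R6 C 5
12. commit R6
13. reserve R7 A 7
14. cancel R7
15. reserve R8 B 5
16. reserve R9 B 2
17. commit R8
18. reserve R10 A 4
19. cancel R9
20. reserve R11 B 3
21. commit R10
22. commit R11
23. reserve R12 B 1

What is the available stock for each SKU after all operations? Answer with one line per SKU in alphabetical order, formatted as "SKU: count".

Answer: A: 42
B: 26
C: 9

Derivation:
Step 1: reserve R1 C 3 -> on_hand[A=53 B=42 C=21] avail[A=53 B=42 C=18] open={R1}
Step 2: reserve R2 A 7 -> on_hand[A=53 B=42 C=21] avail[A=46 B=42 C=18] open={R1,R2}
Step 3: commit R2 -> on_hand[A=46 B=42 C=21] avail[A=46 B=42 C=18] open={R1}
Step 4: reserve R3 C 4 -> on_hand[A=46 B=42 C=21] avail[A=46 B=42 C=14] open={R1,R3}
Step 5: commit R1 -> on_hand[A=46 B=42 C=18] avail[A=46 B=42 C=14] open={R3}
Step 6: reserve R4 A 7 -> on_hand[A=46 B=42 C=18] avail[A=39 B=42 C=14] open={R3,R4}
Step 7: cancel R4 -> on_hand[A=46 B=42 C=18] avail[A=46 B=42 C=14] open={R3}
Step 8: commit R3 -> on_hand[A=46 B=42 C=14] avail[A=46 B=42 C=14] open={}
Step 9: reserve R5 B 7 -> on_hand[A=46 B=42 C=14] avail[A=46 B=35 C=14] open={R5}
Step 10: commit R5 -> on_hand[A=46 B=35 C=14] avail[A=46 B=35 C=14] open={}
Step 11: reserve R6 C 5 -> on_hand[A=46 B=35 C=14] avail[A=46 B=35 C=9] open={R6}
Step 12: commit R6 -> on_hand[A=46 B=35 C=9] avail[A=46 B=35 C=9] open={}
Step 13: reserve R7 A 7 -> on_hand[A=46 B=35 C=9] avail[A=39 B=35 C=9] open={R7}
Step 14: cancel R7 -> on_hand[A=46 B=35 C=9] avail[A=46 B=35 C=9] open={}
Step 15: reserve R8 B 5 -> on_hand[A=46 B=35 C=9] avail[A=46 B=30 C=9] open={R8}
Step 16: reserve R9 B 2 -> on_hand[A=46 B=35 C=9] avail[A=46 B=28 C=9] open={R8,R9}
Step 17: commit R8 -> on_hand[A=46 B=30 C=9] avail[A=46 B=28 C=9] open={R9}
Step 18: reserve R10 A 4 -> on_hand[A=46 B=30 C=9] avail[A=42 B=28 C=9] open={R10,R9}
Step 19: cancel R9 -> on_hand[A=46 B=30 C=9] avail[A=42 B=30 C=9] open={R10}
Step 20: reserve R11 B 3 -> on_hand[A=46 B=30 C=9] avail[A=42 B=27 C=9] open={R10,R11}
Step 21: commit R10 -> on_hand[A=42 B=30 C=9] avail[A=42 B=27 C=9] open={R11}
Step 22: commit R11 -> on_hand[A=42 B=27 C=9] avail[A=42 B=27 C=9] open={}
Step 23: reserve R12 B 1 -> on_hand[A=42 B=27 C=9] avail[A=42 B=26 C=9] open={R12}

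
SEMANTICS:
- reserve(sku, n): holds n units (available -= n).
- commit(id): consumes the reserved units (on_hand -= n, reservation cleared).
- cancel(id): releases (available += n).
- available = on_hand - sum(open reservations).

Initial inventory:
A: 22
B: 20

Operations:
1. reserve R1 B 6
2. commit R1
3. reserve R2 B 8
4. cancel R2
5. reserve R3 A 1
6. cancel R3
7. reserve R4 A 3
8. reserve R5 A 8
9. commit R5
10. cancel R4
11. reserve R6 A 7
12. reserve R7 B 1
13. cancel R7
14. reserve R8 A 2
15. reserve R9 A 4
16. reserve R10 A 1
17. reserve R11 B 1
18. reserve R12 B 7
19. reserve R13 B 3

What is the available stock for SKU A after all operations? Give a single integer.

Answer: 0

Derivation:
Step 1: reserve R1 B 6 -> on_hand[A=22 B=20] avail[A=22 B=14] open={R1}
Step 2: commit R1 -> on_hand[A=22 B=14] avail[A=22 B=14] open={}
Step 3: reserve R2 B 8 -> on_hand[A=22 B=14] avail[A=22 B=6] open={R2}
Step 4: cancel R2 -> on_hand[A=22 B=14] avail[A=22 B=14] open={}
Step 5: reserve R3 A 1 -> on_hand[A=22 B=14] avail[A=21 B=14] open={R3}
Step 6: cancel R3 -> on_hand[A=22 B=14] avail[A=22 B=14] open={}
Step 7: reserve R4 A 3 -> on_hand[A=22 B=14] avail[A=19 B=14] open={R4}
Step 8: reserve R5 A 8 -> on_hand[A=22 B=14] avail[A=11 B=14] open={R4,R5}
Step 9: commit R5 -> on_hand[A=14 B=14] avail[A=11 B=14] open={R4}
Step 10: cancel R4 -> on_hand[A=14 B=14] avail[A=14 B=14] open={}
Step 11: reserve R6 A 7 -> on_hand[A=14 B=14] avail[A=7 B=14] open={R6}
Step 12: reserve R7 B 1 -> on_hand[A=14 B=14] avail[A=7 B=13] open={R6,R7}
Step 13: cancel R7 -> on_hand[A=14 B=14] avail[A=7 B=14] open={R6}
Step 14: reserve R8 A 2 -> on_hand[A=14 B=14] avail[A=5 B=14] open={R6,R8}
Step 15: reserve R9 A 4 -> on_hand[A=14 B=14] avail[A=1 B=14] open={R6,R8,R9}
Step 16: reserve R10 A 1 -> on_hand[A=14 B=14] avail[A=0 B=14] open={R10,R6,R8,R9}
Step 17: reserve R11 B 1 -> on_hand[A=14 B=14] avail[A=0 B=13] open={R10,R11,R6,R8,R9}
Step 18: reserve R12 B 7 -> on_hand[A=14 B=14] avail[A=0 B=6] open={R10,R11,R12,R6,R8,R9}
Step 19: reserve R13 B 3 -> on_hand[A=14 B=14] avail[A=0 B=3] open={R10,R11,R12,R13,R6,R8,R9}
Final available[A] = 0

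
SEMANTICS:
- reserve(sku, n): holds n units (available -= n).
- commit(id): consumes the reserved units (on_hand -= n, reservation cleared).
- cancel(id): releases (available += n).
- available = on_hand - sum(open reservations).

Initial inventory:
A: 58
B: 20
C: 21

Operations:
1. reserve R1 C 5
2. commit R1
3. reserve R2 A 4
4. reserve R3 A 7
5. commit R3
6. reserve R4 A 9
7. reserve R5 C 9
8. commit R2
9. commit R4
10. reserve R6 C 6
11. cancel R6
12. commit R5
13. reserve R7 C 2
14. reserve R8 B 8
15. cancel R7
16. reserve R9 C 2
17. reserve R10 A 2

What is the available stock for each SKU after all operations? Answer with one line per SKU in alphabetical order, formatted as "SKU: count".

Answer: A: 36
B: 12
C: 5

Derivation:
Step 1: reserve R1 C 5 -> on_hand[A=58 B=20 C=21] avail[A=58 B=20 C=16] open={R1}
Step 2: commit R1 -> on_hand[A=58 B=20 C=16] avail[A=58 B=20 C=16] open={}
Step 3: reserve R2 A 4 -> on_hand[A=58 B=20 C=16] avail[A=54 B=20 C=16] open={R2}
Step 4: reserve R3 A 7 -> on_hand[A=58 B=20 C=16] avail[A=47 B=20 C=16] open={R2,R3}
Step 5: commit R3 -> on_hand[A=51 B=20 C=16] avail[A=47 B=20 C=16] open={R2}
Step 6: reserve R4 A 9 -> on_hand[A=51 B=20 C=16] avail[A=38 B=20 C=16] open={R2,R4}
Step 7: reserve R5 C 9 -> on_hand[A=51 B=20 C=16] avail[A=38 B=20 C=7] open={R2,R4,R5}
Step 8: commit R2 -> on_hand[A=47 B=20 C=16] avail[A=38 B=20 C=7] open={R4,R5}
Step 9: commit R4 -> on_hand[A=38 B=20 C=16] avail[A=38 B=20 C=7] open={R5}
Step 10: reserve R6 C 6 -> on_hand[A=38 B=20 C=16] avail[A=38 B=20 C=1] open={R5,R6}
Step 11: cancel R6 -> on_hand[A=38 B=20 C=16] avail[A=38 B=20 C=7] open={R5}
Step 12: commit R5 -> on_hand[A=38 B=20 C=7] avail[A=38 B=20 C=7] open={}
Step 13: reserve R7 C 2 -> on_hand[A=38 B=20 C=7] avail[A=38 B=20 C=5] open={R7}
Step 14: reserve R8 B 8 -> on_hand[A=38 B=20 C=7] avail[A=38 B=12 C=5] open={R7,R8}
Step 15: cancel R7 -> on_hand[A=38 B=20 C=7] avail[A=38 B=12 C=7] open={R8}
Step 16: reserve R9 C 2 -> on_hand[A=38 B=20 C=7] avail[A=38 B=12 C=5] open={R8,R9}
Step 17: reserve R10 A 2 -> on_hand[A=38 B=20 C=7] avail[A=36 B=12 C=5] open={R10,R8,R9}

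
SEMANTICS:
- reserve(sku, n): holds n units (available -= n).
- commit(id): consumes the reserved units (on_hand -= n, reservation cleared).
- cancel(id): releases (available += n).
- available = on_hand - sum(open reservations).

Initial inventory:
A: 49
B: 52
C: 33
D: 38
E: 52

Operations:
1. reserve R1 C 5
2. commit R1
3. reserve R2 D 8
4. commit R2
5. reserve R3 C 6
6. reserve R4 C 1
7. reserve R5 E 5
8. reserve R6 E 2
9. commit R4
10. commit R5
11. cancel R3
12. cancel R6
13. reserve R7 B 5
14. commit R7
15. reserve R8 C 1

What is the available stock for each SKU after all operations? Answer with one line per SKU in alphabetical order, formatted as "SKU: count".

Answer: A: 49
B: 47
C: 26
D: 30
E: 47

Derivation:
Step 1: reserve R1 C 5 -> on_hand[A=49 B=52 C=33 D=38 E=52] avail[A=49 B=52 C=28 D=38 E=52] open={R1}
Step 2: commit R1 -> on_hand[A=49 B=52 C=28 D=38 E=52] avail[A=49 B=52 C=28 D=38 E=52] open={}
Step 3: reserve R2 D 8 -> on_hand[A=49 B=52 C=28 D=38 E=52] avail[A=49 B=52 C=28 D=30 E=52] open={R2}
Step 4: commit R2 -> on_hand[A=49 B=52 C=28 D=30 E=52] avail[A=49 B=52 C=28 D=30 E=52] open={}
Step 5: reserve R3 C 6 -> on_hand[A=49 B=52 C=28 D=30 E=52] avail[A=49 B=52 C=22 D=30 E=52] open={R3}
Step 6: reserve R4 C 1 -> on_hand[A=49 B=52 C=28 D=30 E=52] avail[A=49 B=52 C=21 D=30 E=52] open={R3,R4}
Step 7: reserve R5 E 5 -> on_hand[A=49 B=52 C=28 D=30 E=52] avail[A=49 B=52 C=21 D=30 E=47] open={R3,R4,R5}
Step 8: reserve R6 E 2 -> on_hand[A=49 B=52 C=28 D=30 E=52] avail[A=49 B=52 C=21 D=30 E=45] open={R3,R4,R5,R6}
Step 9: commit R4 -> on_hand[A=49 B=52 C=27 D=30 E=52] avail[A=49 B=52 C=21 D=30 E=45] open={R3,R5,R6}
Step 10: commit R5 -> on_hand[A=49 B=52 C=27 D=30 E=47] avail[A=49 B=52 C=21 D=30 E=45] open={R3,R6}
Step 11: cancel R3 -> on_hand[A=49 B=52 C=27 D=30 E=47] avail[A=49 B=52 C=27 D=30 E=45] open={R6}
Step 12: cancel R6 -> on_hand[A=49 B=52 C=27 D=30 E=47] avail[A=49 B=52 C=27 D=30 E=47] open={}
Step 13: reserve R7 B 5 -> on_hand[A=49 B=52 C=27 D=30 E=47] avail[A=49 B=47 C=27 D=30 E=47] open={R7}
Step 14: commit R7 -> on_hand[A=49 B=47 C=27 D=30 E=47] avail[A=49 B=47 C=27 D=30 E=47] open={}
Step 15: reserve R8 C 1 -> on_hand[A=49 B=47 C=27 D=30 E=47] avail[A=49 B=47 C=26 D=30 E=47] open={R8}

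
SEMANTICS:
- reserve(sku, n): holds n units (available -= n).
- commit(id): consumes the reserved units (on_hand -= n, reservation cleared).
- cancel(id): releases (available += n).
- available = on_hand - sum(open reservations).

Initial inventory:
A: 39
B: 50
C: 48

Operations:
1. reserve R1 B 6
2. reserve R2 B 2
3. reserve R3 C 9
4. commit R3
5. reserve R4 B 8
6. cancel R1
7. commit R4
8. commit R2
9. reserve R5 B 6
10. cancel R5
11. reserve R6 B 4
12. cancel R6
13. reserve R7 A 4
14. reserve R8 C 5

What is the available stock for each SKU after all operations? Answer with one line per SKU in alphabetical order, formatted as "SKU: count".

Answer: A: 35
B: 40
C: 34

Derivation:
Step 1: reserve R1 B 6 -> on_hand[A=39 B=50 C=48] avail[A=39 B=44 C=48] open={R1}
Step 2: reserve R2 B 2 -> on_hand[A=39 B=50 C=48] avail[A=39 B=42 C=48] open={R1,R2}
Step 3: reserve R3 C 9 -> on_hand[A=39 B=50 C=48] avail[A=39 B=42 C=39] open={R1,R2,R3}
Step 4: commit R3 -> on_hand[A=39 B=50 C=39] avail[A=39 B=42 C=39] open={R1,R2}
Step 5: reserve R4 B 8 -> on_hand[A=39 B=50 C=39] avail[A=39 B=34 C=39] open={R1,R2,R4}
Step 6: cancel R1 -> on_hand[A=39 B=50 C=39] avail[A=39 B=40 C=39] open={R2,R4}
Step 7: commit R4 -> on_hand[A=39 B=42 C=39] avail[A=39 B=40 C=39] open={R2}
Step 8: commit R2 -> on_hand[A=39 B=40 C=39] avail[A=39 B=40 C=39] open={}
Step 9: reserve R5 B 6 -> on_hand[A=39 B=40 C=39] avail[A=39 B=34 C=39] open={R5}
Step 10: cancel R5 -> on_hand[A=39 B=40 C=39] avail[A=39 B=40 C=39] open={}
Step 11: reserve R6 B 4 -> on_hand[A=39 B=40 C=39] avail[A=39 B=36 C=39] open={R6}
Step 12: cancel R6 -> on_hand[A=39 B=40 C=39] avail[A=39 B=40 C=39] open={}
Step 13: reserve R7 A 4 -> on_hand[A=39 B=40 C=39] avail[A=35 B=40 C=39] open={R7}
Step 14: reserve R8 C 5 -> on_hand[A=39 B=40 C=39] avail[A=35 B=40 C=34] open={R7,R8}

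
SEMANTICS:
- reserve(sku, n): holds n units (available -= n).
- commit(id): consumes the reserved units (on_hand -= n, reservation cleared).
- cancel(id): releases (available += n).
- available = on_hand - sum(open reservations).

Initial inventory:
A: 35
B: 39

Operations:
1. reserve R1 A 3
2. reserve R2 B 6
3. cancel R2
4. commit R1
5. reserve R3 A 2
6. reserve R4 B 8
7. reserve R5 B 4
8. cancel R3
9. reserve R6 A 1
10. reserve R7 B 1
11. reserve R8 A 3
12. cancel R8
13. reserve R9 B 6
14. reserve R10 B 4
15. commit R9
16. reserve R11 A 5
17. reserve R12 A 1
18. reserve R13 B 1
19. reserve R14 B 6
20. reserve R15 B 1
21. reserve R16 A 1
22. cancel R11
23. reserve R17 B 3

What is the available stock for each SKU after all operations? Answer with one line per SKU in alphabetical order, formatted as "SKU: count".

Step 1: reserve R1 A 3 -> on_hand[A=35 B=39] avail[A=32 B=39] open={R1}
Step 2: reserve R2 B 6 -> on_hand[A=35 B=39] avail[A=32 B=33] open={R1,R2}
Step 3: cancel R2 -> on_hand[A=35 B=39] avail[A=32 B=39] open={R1}
Step 4: commit R1 -> on_hand[A=32 B=39] avail[A=32 B=39] open={}
Step 5: reserve R3 A 2 -> on_hand[A=32 B=39] avail[A=30 B=39] open={R3}
Step 6: reserve R4 B 8 -> on_hand[A=32 B=39] avail[A=30 B=31] open={R3,R4}
Step 7: reserve R5 B 4 -> on_hand[A=32 B=39] avail[A=30 B=27] open={R3,R4,R5}
Step 8: cancel R3 -> on_hand[A=32 B=39] avail[A=32 B=27] open={R4,R5}
Step 9: reserve R6 A 1 -> on_hand[A=32 B=39] avail[A=31 B=27] open={R4,R5,R6}
Step 10: reserve R7 B 1 -> on_hand[A=32 B=39] avail[A=31 B=26] open={R4,R5,R6,R7}
Step 11: reserve R8 A 3 -> on_hand[A=32 B=39] avail[A=28 B=26] open={R4,R5,R6,R7,R8}
Step 12: cancel R8 -> on_hand[A=32 B=39] avail[A=31 B=26] open={R4,R5,R6,R7}
Step 13: reserve R9 B 6 -> on_hand[A=32 B=39] avail[A=31 B=20] open={R4,R5,R6,R7,R9}
Step 14: reserve R10 B 4 -> on_hand[A=32 B=39] avail[A=31 B=16] open={R10,R4,R5,R6,R7,R9}
Step 15: commit R9 -> on_hand[A=32 B=33] avail[A=31 B=16] open={R10,R4,R5,R6,R7}
Step 16: reserve R11 A 5 -> on_hand[A=32 B=33] avail[A=26 B=16] open={R10,R11,R4,R5,R6,R7}
Step 17: reserve R12 A 1 -> on_hand[A=32 B=33] avail[A=25 B=16] open={R10,R11,R12,R4,R5,R6,R7}
Step 18: reserve R13 B 1 -> on_hand[A=32 B=33] avail[A=25 B=15] open={R10,R11,R12,R13,R4,R5,R6,R7}
Step 19: reserve R14 B 6 -> on_hand[A=32 B=33] avail[A=25 B=9] open={R10,R11,R12,R13,R14,R4,R5,R6,R7}
Step 20: reserve R15 B 1 -> on_hand[A=32 B=33] avail[A=25 B=8] open={R10,R11,R12,R13,R14,R15,R4,R5,R6,R7}
Step 21: reserve R16 A 1 -> on_hand[A=32 B=33] avail[A=24 B=8] open={R10,R11,R12,R13,R14,R15,R16,R4,R5,R6,R7}
Step 22: cancel R11 -> on_hand[A=32 B=33] avail[A=29 B=8] open={R10,R12,R13,R14,R15,R16,R4,R5,R6,R7}
Step 23: reserve R17 B 3 -> on_hand[A=32 B=33] avail[A=29 B=5] open={R10,R12,R13,R14,R15,R16,R17,R4,R5,R6,R7}

Answer: A: 29
B: 5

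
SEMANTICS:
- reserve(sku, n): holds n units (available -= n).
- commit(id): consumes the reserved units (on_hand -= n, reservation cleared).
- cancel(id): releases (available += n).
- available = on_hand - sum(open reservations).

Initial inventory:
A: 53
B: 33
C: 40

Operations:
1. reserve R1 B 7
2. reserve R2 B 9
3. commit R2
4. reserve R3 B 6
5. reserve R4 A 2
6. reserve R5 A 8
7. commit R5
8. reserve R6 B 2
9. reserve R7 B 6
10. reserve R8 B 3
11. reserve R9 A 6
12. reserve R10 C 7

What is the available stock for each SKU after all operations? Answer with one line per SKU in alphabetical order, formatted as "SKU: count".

Step 1: reserve R1 B 7 -> on_hand[A=53 B=33 C=40] avail[A=53 B=26 C=40] open={R1}
Step 2: reserve R2 B 9 -> on_hand[A=53 B=33 C=40] avail[A=53 B=17 C=40] open={R1,R2}
Step 3: commit R2 -> on_hand[A=53 B=24 C=40] avail[A=53 B=17 C=40] open={R1}
Step 4: reserve R3 B 6 -> on_hand[A=53 B=24 C=40] avail[A=53 B=11 C=40] open={R1,R3}
Step 5: reserve R4 A 2 -> on_hand[A=53 B=24 C=40] avail[A=51 B=11 C=40] open={R1,R3,R4}
Step 6: reserve R5 A 8 -> on_hand[A=53 B=24 C=40] avail[A=43 B=11 C=40] open={R1,R3,R4,R5}
Step 7: commit R5 -> on_hand[A=45 B=24 C=40] avail[A=43 B=11 C=40] open={R1,R3,R4}
Step 8: reserve R6 B 2 -> on_hand[A=45 B=24 C=40] avail[A=43 B=9 C=40] open={R1,R3,R4,R6}
Step 9: reserve R7 B 6 -> on_hand[A=45 B=24 C=40] avail[A=43 B=3 C=40] open={R1,R3,R4,R6,R7}
Step 10: reserve R8 B 3 -> on_hand[A=45 B=24 C=40] avail[A=43 B=0 C=40] open={R1,R3,R4,R6,R7,R8}
Step 11: reserve R9 A 6 -> on_hand[A=45 B=24 C=40] avail[A=37 B=0 C=40] open={R1,R3,R4,R6,R7,R8,R9}
Step 12: reserve R10 C 7 -> on_hand[A=45 B=24 C=40] avail[A=37 B=0 C=33] open={R1,R10,R3,R4,R6,R7,R8,R9}

Answer: A: 37
B: 0
C: 33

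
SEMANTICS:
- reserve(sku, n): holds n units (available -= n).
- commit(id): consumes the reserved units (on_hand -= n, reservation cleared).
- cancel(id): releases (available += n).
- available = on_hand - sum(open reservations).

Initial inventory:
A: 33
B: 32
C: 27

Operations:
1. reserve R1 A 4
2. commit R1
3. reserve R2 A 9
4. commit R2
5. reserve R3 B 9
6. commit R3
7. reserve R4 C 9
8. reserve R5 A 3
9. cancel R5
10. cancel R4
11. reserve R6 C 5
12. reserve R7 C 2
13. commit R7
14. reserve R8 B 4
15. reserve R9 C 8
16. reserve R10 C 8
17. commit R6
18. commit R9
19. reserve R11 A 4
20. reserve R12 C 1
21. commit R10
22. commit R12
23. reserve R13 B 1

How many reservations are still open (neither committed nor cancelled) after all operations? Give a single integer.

Step 1: reserve R1 A 4 -> on_hand[A=33 B=32 C=27] avail[A=29 B=32 C=27] open={R1}
Step 2: commit R1 -> on_hand[A=29 B=32 C=27] avail[A=29 B=32 C=27] open={}
Step 3: reserve R2 A 9 -> on_hand[A=29 B=32 C=27] avail[A=20 B=32 C=27] open={R2}
Step 4: commit R2 -> on_hand[A=20 B=32 C=27] avail[A=20 B=32 C=27] open={}
Step 5: reserve R3 B 9 -> on_hand[A=20 B=32 C=27] avail[A=20 B=23 C=27] open={R3}
Step 6: commit R3 -> on_hand[A=20 B=23 C=27] avail[A=20 B=23 C=27] open={}
Step 7: reserve R4 C 9 -> on_hand[A=20 B=23 C=27] avail[A=20 B=23 C=18] open={R4}
Step 8: reserve R5 A 3 -> on_hand[A=20 B=23 C=27] avail[A=17 B=23 C=18] open={R4,R5}
Step 9: cancel R5 -> on_hand[A=20 B=23 C=27] avail[A=20 B=23 C=18] open={R4}
Step 10: cancel R4 -> on_hand[A=20 B=23 C=27] avail[A=20 B=23 C=27] open={}
Step 11: reserve R6 C 5 -> on_hand[A=20 B=23 C=27] avail[A=20 B=23 C=22] open={R6}
Step 12: reserve R7 C 2 -> on_hand[A=20 B=23 C=27] avail[A=20 B=23 C=20] open={R6,R7}
Step 13: commit R7 -> on_hand[A=20 B=23 C=25] avail[A=20 B=23 C=20] open={R6}
Step 14: reserve R8 B 4 -> on_hand[A=20 B=23 C=25] avail[A=20 B=19 C=20] open={R6,R8}
Step 15: reserve R9 C 8 -> on_hand[A=20 B=23 C=25] avail[A=20 B=19 C=12] open={R6,R8,R9}
Step 16: reserve R10 C 8 -> on_hand[A=20 B=23 C=25] avail[A=20 B=19 C=4] open={R10,R6,R8,R9}
Step 17: commit R6 -> on_hand[A=20 B=23 C=20] avail[A=20 B=19 C=4] open={R10,R8,R9}
Step 18: commit R9 -> on_hand[A=20 B=23 C=12] avail[A=20 B=19 C=4] open={R10,R8}
Step 19: reserve R11 A 4 -> on_hand[A=20 B=23 C=12] avail[A=16 B=19 C=4] open={R10,R11,R8}
Step 20: reserve R12 C 1 -> on_hand[A=20 B=23 C=12] avail[A=16 B=19 C=3] open={R10,R11,R12,R8}
Step 21: commit R10 -> on_hand[A=20 B=23 C=4] avail[A=16 B=19 C=3] open={R11,R12,R8}
Step 22: commit R12 -> on_hand[A=20 B=23 C=3] avail[A=16 B=19 C=3] open={R11,R8}
Step 23: reserve R13 B 1 -> on_hand[A=20 B=23 C=3] avail[A=16 B=18 C=3] open={R11,R13,R8}
Open reservations: ['R11', 'R13', 'R8'] -> 3

Answer: 3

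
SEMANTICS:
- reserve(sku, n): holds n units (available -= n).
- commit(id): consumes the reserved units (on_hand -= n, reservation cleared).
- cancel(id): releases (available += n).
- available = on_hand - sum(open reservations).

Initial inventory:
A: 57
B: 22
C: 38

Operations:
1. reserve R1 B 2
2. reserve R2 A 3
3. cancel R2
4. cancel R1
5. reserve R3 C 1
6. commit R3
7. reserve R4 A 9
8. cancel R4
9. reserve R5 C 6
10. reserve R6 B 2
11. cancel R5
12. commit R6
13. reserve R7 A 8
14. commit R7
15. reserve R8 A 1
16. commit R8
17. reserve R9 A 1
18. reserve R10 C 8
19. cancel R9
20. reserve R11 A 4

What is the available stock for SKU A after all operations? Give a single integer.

Step 1: reserve R1 B 2 -> on_hand[A=57 B=22 C=38] avail[A=57 B=20 C=38] open={R1}
Step 2: reserve R2 A 3 -> on_hand[A=57 B=22 C=38] avail[A=54 B=20 C=38] open={R1,R2}
Step 3: cancel R2 -> on_hand[A=57 B=22 C=38] avail[A=57 B=20 C=38] open={R1}
Step 4: cancel R1 -> on_hand[A=57 B=22 C=38] avail[A=57 B=22 C=38] open={}
Step 5: reserve R3 C 1 -> on_hand[A=57 B=22 C=38] avail[A=57 B=22 C=37] open={R3}
Step 6: commit R3 -> on_hand[A=57 B=22 C=37] avail[A=57 B=22 C=37] open={}
Step 7: reserve R4 A 9 -> on_hand[A=57 B=22 C=37] avail[A=48 B=22 C=37] open={R4}
Step 8: cancel R4 -> on_hand[A=57 B=22 C=37] avail[A=57 B=22 C=37] open={}
Step 9: reserve R5 C 6 -> on_hand[A=57 B=22 C=37] avail[A=57 B=22 C=31] open={R5}
Step 10: reserve R6 B 2 -> on_hand[A=57 B=22 C=37] avail[A=57 B=20 C=31] open={R5,R6}
Step 11: cancel R5 -> on_hand[A=57 B=22 C=37] avail[A=57 B=20 C=37] open={R6}
Step 12: commit R6 -> on_hand[A=57 B=20 C=37] avail[A=57 B=20 C=37] open={}
Step 13: reserve R7 A 8 -> on_hand[A=57 B=20 C=37] avail[A=49 B=20 C=37] open={R7}
Step 14: commit R7 -> on_hand[A=49 B=20 C=37] avail[A=49 B=20 C=37] open={}
Step 15: reserve R8 A 1 -> on_hand[A=49 B=20 C=37] avail[A=48 B=20 C=37] open={R8}
Step 16: commit R8 -> on_hand[A=48 B=20 C=37] avail[A=48 B=20 C=37] open={}
Step 17: reserve R9 A 1 -> on_hand[A=48 B=20 C=37] avail[A=47 B=20 C=37] open={R9}
Step 18: reserve R10 C 8 -> on_hand[A=48 B=20 C=37] avail[A=47 B=20 C=29] open={R10,R9}
Step 19: cancel R9 -> on_hand[A=48 B=20 C=37] avail[A=48 B=20 C=29] open={R10}
Step 20: reserve R11 A 4 -> on_hand[A=48 B=20 C=37] avail[A=44 B=20 C=29] open={R10,R11}
Final available[A] = 44

Answer: 44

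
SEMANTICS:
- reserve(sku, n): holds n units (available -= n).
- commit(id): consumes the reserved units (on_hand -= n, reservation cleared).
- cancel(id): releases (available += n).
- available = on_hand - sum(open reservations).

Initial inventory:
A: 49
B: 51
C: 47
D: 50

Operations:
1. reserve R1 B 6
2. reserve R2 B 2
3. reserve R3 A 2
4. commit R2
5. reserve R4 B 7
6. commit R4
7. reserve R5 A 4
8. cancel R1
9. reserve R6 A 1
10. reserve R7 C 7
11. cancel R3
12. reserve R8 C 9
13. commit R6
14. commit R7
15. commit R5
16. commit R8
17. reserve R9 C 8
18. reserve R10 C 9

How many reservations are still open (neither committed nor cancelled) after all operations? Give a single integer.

Step 1: reserve R1 B 6 -> on_hand[A=49 B=51 C=47 D=50] avail[A=49 B=45 C=47 D=50] open={R1}
Step 2: reserve R2 B 2 -> on_hand[A=49 B=51 C=47 D=50] avail[A=49 B=43 C=47 D=50] open={R1,R2}
Step 3: reserve R3 A 2 -> on_hand[A=49 B=51 C=47 D=50] avail[A=47 B=43 C=47 D=50] open={R1,R2,R3}
Step 4: commit R2 -> on_hand[A=49 B=49 C=47 D=50] avail[A=47 B=43 C=47 D=50] open={R1,R3}
Step 5: reserve R4 B 7 -> on_hand[A=49 B=49 C=47 D=50] avail[A=47 B=36 C=47 D=50] open={R1,R3,R4}
Step 6: commit R4 -> on_hand[A=49 B=42 C=47 D=50] avail[A=47 B=36 C=47 D=50] open={R1,R3}
Step 7: reserve R5 A 4 -> on_hand[A=49 B=42 C=47 D=50] avail[A=43 B=36 C=47 D=50] open={R1,R3,R5}
Step 8: cancel R1 -> on_hand[A=49 B=42 C=47 D=50] avail[A=43 B=42 C=47 D=50] open={R3,R5}
Step 9: reserve R6 A 1 -> on_hand[A=49 B=42 C=47 D=50] avail[A=42 B=42 C=47 D=50] open={R3,R5,R6}
Step 10: reserve R7 C 7 -> on_hand[A=49 B=42 C=47 D=50] avail[A=42 B=42 C=40 D=50] open={R3,R5,R6,R7}
Step 11: cancel R3 -> on_hand[A=49 B=42 C=47 D=50] avail[A=44 B=42 C=40 D=50] open={R5,R6,R7}
Step 12: reserve R8 C 9 -> on_hand[A=49 B=42 C=47 D=50] avail[A=44 B=42 C=31 D=50] open={R5,R6,R7,R8}
Step 13: commit R6 -> on_hand[A=48 B=42 C=47 D=50] avail[A=44 B=42 C=31 D=50] open={R5,R7,R8}
Step 14: commit R7 -> on_hand[A=48 B=42 C=40 D=50] avail[A=44 B=42 C=31 D=50] open={R5,R8}
Step 15: commit R5 -> on_hand[A=44 B=42 C=40 D=50] avail[A=44 B=42 C=31 D=50] open={R8}
Step 16: commit R8 -> on_hand[A=44 B=42 C=31 D=50] avail[A=44 B=42 C=31 D=50] open={}
Step 17: reserve R9 C 8 -> on_hand[A=44 B=42 C=31 D=50] avail[A=44 B=42 C=23 D=50] open={R9}
Step 18: reserve R10 C 9 -> on_hand[A=44 B=42 C=31 D=50] avail[A=44 B=42 C=14 D=50] open={R10,R9}
Open reservations: ['R10', 'R9'] -> 2

Answer: 2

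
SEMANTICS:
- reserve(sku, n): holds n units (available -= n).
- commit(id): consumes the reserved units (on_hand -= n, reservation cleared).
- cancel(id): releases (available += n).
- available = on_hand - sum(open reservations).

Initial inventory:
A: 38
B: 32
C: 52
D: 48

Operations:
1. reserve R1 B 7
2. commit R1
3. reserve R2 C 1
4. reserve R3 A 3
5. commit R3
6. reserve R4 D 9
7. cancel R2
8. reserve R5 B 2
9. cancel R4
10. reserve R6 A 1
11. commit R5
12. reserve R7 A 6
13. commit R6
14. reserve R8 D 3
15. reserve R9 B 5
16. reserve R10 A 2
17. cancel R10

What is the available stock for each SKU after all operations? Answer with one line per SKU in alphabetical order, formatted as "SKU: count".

Answer: A: 28
B: 18
C: 52
D: 45

Derivation:
Step 1: reserve R1 B 7 -> on_hand[A=38 B=32 C=52 D=48] avail[A=38 B=25 C=52 D=48] open={R1}
Step 2: commit R1 -> on_hand[A=38 B=25 C=52 D=48] avail[A=38 B=25 C=52 D=48] open={}
Step 3: reserve R2 C 1 -> on_hand[A=38 B=25 C=52 D=48] avail[A=38 B=25 C=51 D=48] open={R2}
Step 4: reserve R3 A 3 -> on_hand[A=38 B=25 C=52 D=48] avail[A=35 B=25 C=51 D=48] open={R2,R3}
Step 5: commit R3 -> on_hand[A=35 B=25 C=52 D=48] avail[A=35 B=25 C=51 D=48] open={R2}
Step 6: reserve R4 D 9 -> on_hand[A=35 B=25 C=52 D=48] avail[A=35 B=25 C=51 D=39] open={R2,R4}
Step 7: cancel R2 -> on_hand[A=35 B=25 C=52 D=48] avail[A=35 B=25 C=52 D=39] open={R4}
Step 8: reserve R5 B 2 -> on_hand[A=35 B=25 C=52 D=48] avail[A=35 B=23 C=52 D=39] open={R4,R5}
Step 9: cancel R4 -> on_hand[A=35 B=25 C=52 D=48] avail[A=35 B=23 C=52 D=48] open={R5}
Step 10: reserve R6 A 1 -> on_hand[A=35 B=25 C=52 D=48] avail[A=34 B=23 C=52 D=48] open={R5,R6}
Step 11: commit R5 -> on_hand[A=35 B=23 C=52 D=48] avail[A=34 B=23 C=52 D=48] open={R6}
Step 12: reserve R7 A 6 -> on_hand[A=35 B=23 C=52 D=48] avail[A=28 B=23 C=52 D=48] open={R6,R7}
Step 13: commit R6 -> on_hand[A=34 B=23 C=52 D=48] avail[A=28 B=23 C=52 D=48] open={R7}
Step 14: reserve R8 D 3 -> on_hand[A=34 B=23 C=52 D=48] avail[A=28 B=23 C=52 D=45] open={R7,R8}
Step 15: reserve R9 B 5 -> on_hand[A=34 B=23 C=52 D=48] avail[A=28 B=18 C=52 D=45] open={R7,R8,R9}
Step 16: reserve R10 A 2 -> on_hand[A=34 B=23 C=52 D=48] avail[A=26 B=18 C=52 D=45] open={R10,R7,R8,R9}
Step 17: cancel R10 -> on_hand[A=34 B=23 C=52 D=48] avail[A=28 B=18 C=52 D=45] open={R7,R8,R9}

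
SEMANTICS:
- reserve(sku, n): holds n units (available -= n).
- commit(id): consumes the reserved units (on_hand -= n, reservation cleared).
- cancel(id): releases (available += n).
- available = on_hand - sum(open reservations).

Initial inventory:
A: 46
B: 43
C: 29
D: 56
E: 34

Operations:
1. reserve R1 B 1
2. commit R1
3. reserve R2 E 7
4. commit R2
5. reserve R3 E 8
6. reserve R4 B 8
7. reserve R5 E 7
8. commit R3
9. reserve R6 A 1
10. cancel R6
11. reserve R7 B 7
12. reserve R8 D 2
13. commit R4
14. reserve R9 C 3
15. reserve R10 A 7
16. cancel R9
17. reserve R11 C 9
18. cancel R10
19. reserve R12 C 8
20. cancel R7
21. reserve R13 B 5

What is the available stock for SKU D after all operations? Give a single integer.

Answer: 54

Derivation:
Step 1: reserve R1 B 1 -> on_hand[A=46 B=43 C=29 D=56 E=34] avail[A=46 B=42 C=29 D=56 E=34] open={R1}
Step 2: commit R1 -> on_hand[A=46 B=42 C=29 D=56 E=34] avail[A=46 B=42 C=29 D=56 E=34] open={}
Step 3: reserve R2 E 7 -> on_hand[A=46 B=42 C=29 D=56 E=34] avail[A=46 B=42 C=29 D=56 E=27] open={R2}
Step 4: commit R2 -> on_hand[A=46 B=42 C=29 D=56 E=27] avail[A=46 B=42 C=29 D=56 E=27] open={}
Step 5: reserve R3 E 8 -> on_hand[A=46 B=42 C=29 D=56 E=27] avail[A=46 B=42 C=29 D=56 E=19] open={R3}
Step 6: reserve R4 B 8 -> on_hand[A=46 B=42 C=29 D=56 E=27] avail[A=46 B=34 C=29 D=56 E=19] open={R3,R4}
Step 7: reserve R5 E 7 -> on_hand[A=46 B=42 C=29 D=56 E=27] avail[A=46 B=34 C=29 D=56 E=12] open={R3,R4,R5}
Step 8: commit R3 -> on_hand[A=46 B=42 C=29 D=56 E=19] avail[A=46 B=34 C=29 D=56 E=12] open={R4,R5}
Step 9: reserve R6 A 1 -> on_hand[A=46 B=42 C=29 D=56 E=19] avail[A=45 B=34 C=29 D=56 E=12] open={R4,R5,R6}
Step 10: cancel R6 -> on_hand[A=46 B=42 C=29 D=56 E=19] avail[A=46 B=34 C=29 D=56 E=12] open={R4,R5}
Step 11: reserve R7 B 7 -> on_hand[A=46 B=42 C=29 D=56 E=19] avail[A=46 B=27 C=29 D=56 E=12] open={R4,R5,R7}
Step 12: reserve R8 D 2 -> on_hand[A=46 B=42 C=29 D=56 E=19] avail[A=46 B=27 C=29 D=54 E=12] open={R4,R5,R7,R8}
Step 13: commit R4 -> on_hand[A=46 B=34 C=29 D=56 E=19] avail[A=46 B=27 C=29 D=54 E=12] open={R5,R7,R8}
Step 14: reserve R9 C 3 -> on_hand[A=46 B=34 C=29 D=56 E=19] avail[A=46 B=27 C=26 D=54 E=12] open={R5,R7,R8,R9}
Step 15: reserve R10 A 7 -> on_hand[A=46 B=34 C=29 D=56 E=19] avail[A=39 B=27 C=26 D=54 E=12] open={R10,R5,R7,R8,R9}
Step 16: cancel R9 -> on_hand[A=46 B=34 C=29 D=56 E=19] avail[A=39 B=27 C=29 D=54 E=12] open={R10,R5,R7,R8}
Step 17: reserve R11 C 9 -> on_hand[A=46 B=34 C=29 D=56 E=19] avail[A=39 B=27 C=20 D=54 E=12] open={R10,R11,R5,R7,R8}
Step 18: cancel R10 -> on_hand[A=46 B=34 C=29 D=56 E=19] avail[A=46 B=27 C=20 D=54 E=12] open={R11,R5,R7,R8}
Step 19: reserve R12 C 8 -> on_hand[A=46 B=34 C=29 D=56 E=19] avail[A=46 B=27 C=12 D=54 E=12] open={R11,R12,R5,R7,R8}
Step 20: cancel R7 -> on_hand[A=46 B=34 C=29 D=56 E=19] avail[A=46 B=34 C=12 D=54 E=12] open={R11,R12,R5,R8}
Step 21: reserve R13 B 5 -> on_hand[A=46 B=34 C=29 D=56 E=19] avail[A=46 B=29 C=12 D=54 E=12] open={R11,R12,R13,R5,R8}
Final available[D] = 54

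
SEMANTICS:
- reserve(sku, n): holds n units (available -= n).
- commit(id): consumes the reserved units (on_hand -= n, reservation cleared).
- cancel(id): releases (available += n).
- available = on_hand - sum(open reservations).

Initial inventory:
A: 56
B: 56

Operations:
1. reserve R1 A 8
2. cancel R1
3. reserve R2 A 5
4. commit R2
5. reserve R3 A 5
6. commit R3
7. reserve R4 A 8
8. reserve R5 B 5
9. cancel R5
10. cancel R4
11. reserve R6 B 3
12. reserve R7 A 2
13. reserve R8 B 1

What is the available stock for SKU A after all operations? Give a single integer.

Answer: 44

Derivation:
Step 1: reserve R1 A 8 -> on_hand[A=56 B=56] avail[A=48 B=56] open={R1}
Step 2: cancel R1 -> on_hand[A=56 B=56] avail[A=56 B=56] open={}
Step 3: reserve R2 A 5 -> on_hand[A=56 B=56] avail[A=51 B=56] open={R2}
Step 4: commit R2 -> on_hand[A=51 B=56] avail[A=51 B=56] open={}
Step 5: reserve R3 A 5 -> on_hand[A=51 B=56] avail[A=46 B=56] open={R3}
Step 6: commit R3 -> on_hand[A=46 B=56] avail[A=46 B=56] open={}
Step 7: reserve R4 A 8 -> on_hand[A=46 B=56] avail[A=38 B=56] open={R4}
Step 8: reserve R5 B 5 -> on_hand[A=46 B=56] avail[A=38 B=51] open={R4,R5}
Step 9: cancel R5 -> on_hand[A=46 B=56] avail[A=38 B=56] open={R4}
Step 10: cancel R4 -> on_hand[A=46 B=56] avail[A=46 B=56] open={}
Step 11: reserve R6 B 3 -> on_hand[A=46 B=56] avail[A=46 B=53] open={R6}
Step 12: reserve R7 A 2 -> on_hand[A=46 B=56] avail[A=44 B=53] open={R6,R7}
Step 13: reserve R8 B 1 -> on_hand[A=46 B=56] avail[A=44 B=52] open={R6,R7,R8}
Final available[A] = 44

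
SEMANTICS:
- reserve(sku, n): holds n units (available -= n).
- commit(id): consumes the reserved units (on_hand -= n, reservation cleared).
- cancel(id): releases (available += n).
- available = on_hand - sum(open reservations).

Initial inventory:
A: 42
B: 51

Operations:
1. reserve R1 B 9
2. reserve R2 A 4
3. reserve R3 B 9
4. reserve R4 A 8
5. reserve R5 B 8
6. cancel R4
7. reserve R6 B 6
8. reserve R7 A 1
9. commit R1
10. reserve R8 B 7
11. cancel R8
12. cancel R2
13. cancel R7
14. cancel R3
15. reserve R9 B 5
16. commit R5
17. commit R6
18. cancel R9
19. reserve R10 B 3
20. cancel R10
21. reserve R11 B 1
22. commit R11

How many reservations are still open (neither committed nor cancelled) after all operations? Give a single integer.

Answer: 0

Derivation:
Step 1: reserve R1 B 9 -> on_hand[A=42 B=51] avail[A=42 B=42] open={R1}
Step 2: reserve R2 A 4 -> on_hand[A=42 B=51] avail[A=38 B=42] open={R1,R2}
Step 3: reserve R3 B 9 -> on_hand[A=42 B=51] avail[A=38 B=33] open={R1,R2,R3}
Step 4: reserve R4 A 8 -> on_hand[A=42 B=51] avail[A=30 B=33] open={R1,R2,R3,R4}
Step 5: reserve R5 B 8 -> on_hand[A=42 B=51] avail[A=30 B=25] open={R1,R2,R3,R4,R5}
Step 6: cancel R4 -> on_hand[A=42 B=51] avail[A=38 B=25] open={R1,R2,R3,R5}
Step 7: reserve R6 B 6 -> on_hand[A=42 B=51] avail[A=38 B=19] open={R1,R2,R3,R5,R6}
Step 8: reserve R7 A 1 -> on_hand[A=42 B=51] avail[A=37 B=19] open={R1,R2,R3,R5,R6,R7}
Step 9: commit R1 -> on_hand[A=42 B=42] avail[A=37 B=19] open={R2,R3,R5,R6,R7}
Step 10: reserve R8 B 7 -> on_hand[A=42 B=42] avail[A=37 B=12] open={R2,R3,R5,R6,R7,R8}
Step 11: cancel R8 -> on_hand[A=42 B=42] avail[A=37 B=19] open={R2,R3,R5,R6,R7}
Step 12: cancel R2 -> on_hand[A=42 B=42] avail[A=41 B=19] open={R3,R5,R6,R7}
Step 13: cancel R7 -> on_hand[A=42 B=42] avail[A=42 B=19] open={R3,R5,R6}
Step 14: cancel R3 -> on_hand[A=42 B=42] avail[A=42 B=28] open={R5,R6}
Step 15: reserve R9 B 5 -> on_hand[A=42 B=42] avail[A=42 B=23] open={R5,R6,R9}
Step 16: commit R5 -> on_hand[A=42 B=34] avail[A=42 B=23] open={R6,R9}
Step 17: commit R6 -> on_hand[A=42 B=28] avail[A=42 B=23] open={R9}
Step 18: cancel R9 -> on_hand[A=42 B=28] avail[A=42 B=28] open={}
Step 19: reserve R10 B 3 -> on_hand[A=42 B=28] avail[A=42 B=25] open={R10}
Step 20: cancel R10 -> on_hand[A=42 B=28] avail[A=42 B=28] open={}
Step 21: reserve R11 B 1 -> on_hand[A=42 B=28] avail[A=42 B=27] open={R11}
Step 22: commit R11 -> on_hand[A=42 B=27] avail[A=42 B=27] open={}
Open reservations: [] -> 0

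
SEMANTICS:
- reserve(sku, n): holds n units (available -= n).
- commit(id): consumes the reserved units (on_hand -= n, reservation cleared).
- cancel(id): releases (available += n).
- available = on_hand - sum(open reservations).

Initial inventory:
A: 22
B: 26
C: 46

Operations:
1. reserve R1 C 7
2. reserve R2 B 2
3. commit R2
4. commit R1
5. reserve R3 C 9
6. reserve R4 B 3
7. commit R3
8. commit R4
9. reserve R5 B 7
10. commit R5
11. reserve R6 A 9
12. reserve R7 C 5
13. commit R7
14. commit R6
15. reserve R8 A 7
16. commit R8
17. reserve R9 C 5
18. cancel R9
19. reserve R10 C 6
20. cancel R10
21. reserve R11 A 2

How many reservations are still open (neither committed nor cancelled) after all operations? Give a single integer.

Answer: 1

Derivation:
Step 1: reserve R1 C 7 -> on_hand[A=22 B=26 C=46] avail[A=22 B=26 C=39] open={R1}
Step 2: reserve R2 B 2 -> on_hand[A=22 B=26 C=46] avail[A=22 B=24 C=39] open={R1,R2}
Step 3: commit R2 -> on_hand[A=22 B=24 C=46] avail[A=22 B=24 C=39] open={R1}
Step 4: commit R1 -> on_hand[A=22 B=24 C=39] avail[A=22 B=24 C=39] open={}
Step 5: reserve R3 C 9 -> on_hand[A=22 B=24 C=39] avail[A=22 B=24 C=30] open={R3}
Step 6: reserve R4 B 3 -> on_hand[A=22 B=24 C=39] avail[A=22 B=21 C=30] open={R3,R4}
Step 7: commit R3 -> on_hand[A=22 B=24 C=30] avail[A=22 B=21 C=30] open={R4}
Step 8: commit R4 -> on_hand[A=22 B=21 C=30] avail[A=22 B=21 C=30] open={}
Step 9: reserve R5 B 7 -> on_hand[A=22 B=21 C=30] avail[A=22 B=14 C=30] open={R5}
Step 10: commit R5 -> on_hand[A=22 B=14 C=30] avail[A=22 B=14 C=30] open={}
Step 11: reserve R6 A 9 -> on_hand[A=22 B=14 C=30] avail[A=13 B=14 C=30] open={R6}
Step 12: reserve R7 C 5 -> on_hand[A=22 B=14 C=30] avail[A=13 B=14 C=25] open={R6,R7}
Step 13: commit R7 -> on_hand[A=22 B=14 C=25] avail[A=13 B=14 C=25] open={R6}
Step 14: commit R6 -> on_hand[A=13 B=14 C=25] avail[A=13 B=14 C=25] open={}
Step 15: reserve R8 A 7 -> on_hand[A=13 B=14 C=25] avail[A=6 B=14 C=25] open={R8}
Step 16: commit R8 -> on_hand[A=6 B=14 C=25] avail[A=6 B=14 C=25] open={}
Step 17: reserve R9 C 5 -> on_hand[A=6 B=14 C=25] avail[A=6 B=14 C=20] open={R9}
Step 18: cancel R9 -> on_hand[A=6 B=14 C=25] avail[A=6 B=14 C=25] open={}
Step 19: reserve R10 C 6 -> on_hand[A=6 B=14 C=25] avail[A=6 B=14 C=19] open={R10}
Step 20: cancel R10 -> on_hand[A=6 B=14 C=25] avail[A=6 B=14 C=25] open={}
Step 21: reserve R11 A 2 -> on_hand[A=6 B=14 C=25] avail[A=4 B=14 C=25] open={R11}
Open reservations: ['R11'] -> 1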